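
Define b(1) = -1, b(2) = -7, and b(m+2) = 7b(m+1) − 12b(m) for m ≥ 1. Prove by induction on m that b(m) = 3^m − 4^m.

Base cases: b(1) = -1 and 3^1 − 4^1 = -1; b(2) = -7 and 3^2 − 4^2 = -7.
Assume b(i) = 3^i − 4^i for all 1 ≤ i ≤ j, where j ≥ 2.
Then b(j+1) = 7b(j) − 12b(j−1) = 7·(3^j − 4^j) − 12·(3^{j−1} − 4^{j−1}) = (7·3 − 12)3^{j−1} − (7·4 − 12)4^{j−1} = 9·3^{j−1} − 16·4^{j−1} = 3^{j+1} − 4^{j+1}.
Hence b(m) = 3^m − 4^m for every m ≥ 1, by strong induction.

b(m) = 3^m − 4^m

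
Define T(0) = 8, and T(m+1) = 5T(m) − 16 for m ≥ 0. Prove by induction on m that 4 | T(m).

Base case: T(0) = 8 = 4·2, so 4 | T(0).
Assume 4 | T(j), so T(j) = 4t for some integer t.
Then T(j+1) = 5T(j) − 16 = 5·(4t) − 16 = 4(5t − 4), so 4 | T(j+1).
Hence 4 | T(m) for every m ≥ 0, by induction.

4 | T(m)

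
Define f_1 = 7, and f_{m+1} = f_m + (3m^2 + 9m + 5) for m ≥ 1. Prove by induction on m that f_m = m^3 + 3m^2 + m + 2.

Base case: f_1 = 7, and 1^3 + 3·1^2 + 1 + 2 = 7.
Assume f_r = r^3 + 3r^2 + r + 2.
Then f_{r+1} = f_r + (3r^2 + 9r + 5) = (r^3 + 3r^2 + r + 2) + (3r^2 + 9r + 5) = r^3 + 6r^2 + 10r + 7,
and (r+1)^3 + 3·(r+1)^2 + (r+1) + 2 = r^3 + 6r^2 + 10r + 7.
This completes the inductive step, so f_m = m^3 + 3m^2 + m + 2 for all m ≥ 1.

f_m = m^3 + 3m^2 + m + 2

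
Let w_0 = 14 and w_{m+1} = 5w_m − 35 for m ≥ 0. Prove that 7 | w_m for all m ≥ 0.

Base case: w_0 = 14 = 7·2, so 7 | w_0.
Assume 7 | w_k, so w_k = 7t for some integer t.
Then w_{k+1} = 5w_k − 35 = 5·(7t) − 35 = 7(5t − 5), so 7 | w_{k+1}.
This completes the inductive step, so 7 | w_m for all m ≥ 0.

7 | w_m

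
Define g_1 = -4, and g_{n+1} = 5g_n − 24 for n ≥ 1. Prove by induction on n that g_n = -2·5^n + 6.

Base case: g_1 = -4, and -2·5^1 + 6 = -10 + 6 = -4.
Assume g_r = -2·5^r + 6 for some r ≥ 1.
Then g_{r+1} = 5g_r − 24 = 5·(-2·5^r + 6) − 24 = -10·5^r + 30 − 24 = -2·5^{r+1} + 6.
Hence g_n = -2·5^n + 6 for every n ≥ 1, by induction.

g_n = -2·5^n + 6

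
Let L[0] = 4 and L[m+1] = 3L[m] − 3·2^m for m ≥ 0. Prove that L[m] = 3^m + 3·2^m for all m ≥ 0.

Base case: L[0] = 4, and 3^0 + 3·2^0 = 1 + 3 = 4.
Assume L[k] = 3^k + 3·2^k for some k ≥ 0.
Then L[k+1] = 3L[k] − 3·2^k = 3·(3^k + 3·2^k) − 3·2^k = 3^{k+1} + 9·2^k − 3·2^k = 3^{k+1} + 6·2^k = 3^{k+1} + 3·2^{k+1}.
Hence L[m] = 3^m + 3·2^m for every m ≥ 0, by induction.

L[m] = 3^m + 3·2^m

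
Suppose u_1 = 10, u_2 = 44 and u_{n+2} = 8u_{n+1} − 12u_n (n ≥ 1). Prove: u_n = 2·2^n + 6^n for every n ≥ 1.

Base cases: u_1 = 10 and 2·2^1 + 6^1 = 10; u_2 = 44 and 2·2^2 + 6^2 = 44.
Assume u_j = 2·2^j + 6^j for all 1 ≤ j ≤ m, where m ≥ 2.
Then u_{m+1} = 8u_m − 12u_{m−1} = 8·(2·2^m + 6^m) − 12·(2·2^{m−1} + 6^{m−1}) = 2·(8·2 − 12)2^{m−1} + (8·6 − 12)6^{m−1} = 8·2^{m−1} + 36·6^{m−1} = 2·2^{m+1} + 6^{m+1}.
This completes the inductive step, so u_n = 2·2^n + 6^n for all n ≥ 1.

u_n = 2·2^n + 6^n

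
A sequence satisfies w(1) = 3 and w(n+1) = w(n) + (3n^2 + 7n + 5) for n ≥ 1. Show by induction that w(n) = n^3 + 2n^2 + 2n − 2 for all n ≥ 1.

Base case: w(1) = 3, and 1^3 + 2·1^2 + 2·1 − 2 = 3.
Assume w(r) = r^3 + 2r^2 + 2r − 2.
Then w(r+1) = w(r) + (3r^2 + 7r + 5) = (r^3 + 2r^2 + 2r − 2) + (3r^2 + 7r + 5) = r^3 + 5r^2 + 9r + 3,
and (r+1)^3 + 2·(r+1)^2 + 2·(r+1) − 2 = r^3 + 5r^2 + 9r + 3.
Hence w(n) = n^3 + 2n^2 + 2n − 2 for every n ≥ 1, by induction.

w(n) = n^3 + 2n^2 + 2n − 2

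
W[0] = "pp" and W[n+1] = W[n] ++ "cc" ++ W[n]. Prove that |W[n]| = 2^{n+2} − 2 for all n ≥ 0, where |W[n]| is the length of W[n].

Base case: |W[0]| = 2, and 2^{0+2} − 2 = 2.
Assume |W[k]| = 2^{k+2} − 2.
Then |W[k+1]| = |W[k]| + 2 + |W[k]| = 2|W[k]| + 2 = 2(2^{k+2} − 2) + 2 = 2^{k+3} − 4 + 2 = 2^{k+3} − 2.
By induction, |W[n]| = 2^{n+2} − 2 for all n ≥ 0.

|W[n]| = 2^{n+2} − 2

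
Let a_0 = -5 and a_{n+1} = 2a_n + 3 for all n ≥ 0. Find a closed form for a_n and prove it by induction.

Claim: a_n = -2^{n+1} − 3.

Base case: a_0 = -5, and -2^{0+1} − 3 = -2 − 3 = -5.
Assume a_m = -2^{m+1} − 3 for some m ≥ 0.
Then a_{m+1} = 2a_m + 3 = 2·(-2^{m+1} − 3) + 3 = -2^{m+2} − 6 + 3 = -2^{m+2} − 3.
By induction, a_n = -2^{n+1} − 3 for all n ≥ 0.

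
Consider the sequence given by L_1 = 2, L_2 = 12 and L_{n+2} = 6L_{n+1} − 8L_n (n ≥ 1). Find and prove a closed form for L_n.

Claim: L_n = -2^n + 4^n.

Base cases: L_1 = 2 and -2^1 + 4^1 = 2; L_2 = 12 and -2^2 + 4^2 = 12.
Assume L_j = -2^j + 4^j for all 1 ≤ j ≤ m, where m ≥ 2.
Then L_{m+1} = 6L_m − 8L_{m−1} = 6·(-2^m + 4^m) − 8·(-2^{m−1} + 4^{m−1}) = -(6·2 − 8)2^{m−1} + (6·4 − 8)4^{m−1} = -4·2^{m−1} + 16·4^{m−1} = -2^{m+1} + 4^{m+1}.
By strong induction, L_n = -2^n + 4^n for all n ≥ 1.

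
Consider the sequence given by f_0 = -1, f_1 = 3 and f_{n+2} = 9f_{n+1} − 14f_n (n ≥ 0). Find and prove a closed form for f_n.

Claim: f_n = 7^n − 2·2^n.

Base cases: f_0 = -1 and 7^0 − 2·2^0 = -1; f_1 = 3 and 7^1 − 2·2^1 = 3.
Assume f_i = 7^i − 2·2^i for all 0 ≤ i ≤ j, where j ≥ 1.
Then f_{j+1} = 9f_j − 14f_{j−1} = 9·(7^j − 2·2^j) − 14·(7^{j−1} − 2·2^{j−1}) = (9·7 − 14)7^{j−1} − 2·(9·2 − 14)2^{j−1} = 49·7^{j−1} − 8·2^{j−1} = 7^{j+1} − 2·2^{j+1}.
By strong induction, f_n = 7^n − 2·2^n for all n ≥ 0.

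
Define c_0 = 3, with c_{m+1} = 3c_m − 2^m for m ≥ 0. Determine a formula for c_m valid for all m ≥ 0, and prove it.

Claim: c_m = 2·3^m + 2^m.

Base case: c_0 = 3, and 2·3^0 + 2^0 = 2 + 1 = 3.
Assume c_j = 2·3^j + 2^j for some j ≥ 0.
Then c_{j+1} = 3c_j − 2^j = 3·(2·3^j + 2^j) − 2^j = 2·3^{j+1} + 3·2^j − 2^j = 2·3^{j+1} + 2·2^j = 2·3^{j+1} + 2^{j+1}.
So the formula holds for j+1, and by induction c_m = 2·3^m + 2^m for all m ≥ 0.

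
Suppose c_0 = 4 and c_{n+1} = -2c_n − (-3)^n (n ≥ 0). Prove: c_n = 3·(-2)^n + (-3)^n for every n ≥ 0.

Base case: c_0 = 4, and 3·(-2)^0 + (-3)^0 = 3 + 1 = 4.
Assume c_r = 3·(-2)^r + (-3)^r for some r ≥ 0.
Then c_{r+1} = -2c_r − (-3)^r = -2·(3·(-2)^r + (-3)^r) − (-3)^r = 3·(-2)^{r+1} − 2·(-3)^r − (-3)^r = 3·(-2)^{r+1} − 3·(-3)^r = 3·(-2)^{r+1} + (-3)^{r+1}.
This completes the inductive step, so c_n = 3·(-2)^n + (-3)^n for all n ≥ 0.

c_n = 3·(-2)^n + (-3)^n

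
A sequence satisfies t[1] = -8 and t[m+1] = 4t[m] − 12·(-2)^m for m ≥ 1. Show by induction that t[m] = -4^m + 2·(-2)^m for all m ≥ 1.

Base case: t[1] = -8, and -4^1 + 2·(-2)^1 = -4 − 4 = -8.
Assume t[k] = -4^k + 2·(-2)^k for some k ≥ 1.
Then t[k+1] = 4t[k] − 12·(-2)^k = 4·(-4^k + 2·(-2)^k) − 12·(-2)^k = -4^{k+1} + 8·(-2)^k − 12·(-2)^k = -4^{k+1} − 4·(-2)^k = -4^{k+1} + 2·(-2)^{k+1}.
So the formula holds for k+1, and by induction t[m] = -4^m + 2·(-2)^m for all m ≥ 1.

t[m] = -4^m + 2·(-2)^m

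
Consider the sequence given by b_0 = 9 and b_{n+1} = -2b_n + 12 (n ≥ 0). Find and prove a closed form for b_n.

Claim: b_n = 5·(-2)^n + 4.

Base case: b_0 = 9, and 5·(-2)^0 + 4 = 5 + 4 = 9.
Assume b_m = 5·(-2)^m + 4 for some m ≥ 0.
Then b_{m+1} = -2b_m + 12 = -2·(5·(-2)^m + 4) + 12 = -10·(-2)^m − 8 + 12 = 5·(-2)^{m+1} + 4.
Hence b_n = 5·(-2)^n + 4 for every n ≥ 0, by induction.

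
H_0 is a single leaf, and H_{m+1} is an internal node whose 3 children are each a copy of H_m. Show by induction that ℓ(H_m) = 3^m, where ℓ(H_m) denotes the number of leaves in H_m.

Base case: ℓ(H_0) = 1, and 3^0 = 1.
Assume ℓ(H_r) = 3^r.
Then ℓ(H_{r+1}) = 3·ℓ(H_r) = 3·3^r = 3^{r+1}.
By induction, ℓ(H_m) = 3^m for all m ≥ 0.

ℓ(H_m) = 3^m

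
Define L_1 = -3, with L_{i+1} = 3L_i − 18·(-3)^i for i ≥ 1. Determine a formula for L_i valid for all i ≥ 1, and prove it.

Claim: L_i = 2·3^i + 3·(-3)^i.

Base case: L_1 = -3, and 2·3^1 + 3·(-3)^1 = 6 − 9 = -3.
Assume L_m = 2·3^m + 3·(-3)^m for some m ≥ 1.
Then L_{m+1} = 3L_m − 18·(-3)^m = 3·(2·3^m + 3·(-3)^m) − 18·(-3)^m = 2·3^{m+1} + 9·(-3)^m − 18·(-3)^m = 2·3^{m+1} − 9·(-3)^m = 2·3^{m+1} + 3·(-3)^{m+1}.
Hence L_i = 2·3^i + 3·(-3)^i for every i ≥ 1, by induction.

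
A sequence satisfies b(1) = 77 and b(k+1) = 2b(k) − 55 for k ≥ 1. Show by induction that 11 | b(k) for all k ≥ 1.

Base case: b(1) = 77 = 11·7, so 11 | b(1).
Assume 11 | b(m), so b(m) = 11t for some integer t.
Then b(m+1) = 2b(m) − 55 = 2·(11t) − 55 = 11(2t − 5), so 11 | b(m+1).
By induction, 11 | b(k) for all k ≥ 1.

11 | b(k)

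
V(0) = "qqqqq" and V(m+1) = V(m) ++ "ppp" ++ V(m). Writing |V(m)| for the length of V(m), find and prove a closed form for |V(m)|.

Claim: |V(m)| = 2^{m+3} − 3.

Base case: |V(0)| = 5, and 2^{0+3} − 3 = 5.
Assume |V(r)| = 2^{r+3} − 3.
Then |V(r+1)| = |V(r)| + 3 + |V(r)| = 2|V(r)| + 3 = 2(2^{r+3} − 3) + 3 = 2^{r+1+3} − 6 + 3 = 2^{r+1+3} − 3.
This completes the inductive step, so |V(m)| = 2^{m+3} − 3 for all m ≥ 0.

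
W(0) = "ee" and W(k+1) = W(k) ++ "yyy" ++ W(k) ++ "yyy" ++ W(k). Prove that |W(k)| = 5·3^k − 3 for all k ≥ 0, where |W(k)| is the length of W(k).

Base case: |W(0)| = 2, and 5·3^0 − 3 = 2.
Assume |W(m)| = 5·3^m − 3.
Then |W(m+1)| = 3|W(m)| + 6 = 3(5·3^m − 3) + 6 = 5·3^{m+1} − 9 + 6 = 5·3^{m+1} − 3.
By induction, |W(k)| = 5·3^k − 3 for all k ≥ 0.

|W(k)| = 5·3^k − 3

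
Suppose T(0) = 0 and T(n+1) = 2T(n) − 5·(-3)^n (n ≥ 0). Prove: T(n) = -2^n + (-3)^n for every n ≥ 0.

Base case: T(0) = 0, and -2^0 + (-3)^0 = -1 + 1 = 0.
Assume T(m) = -2^m + (-3)^m for some m ≥ 0.
Then T(m+1) = 2T(m) − 5·(-3)^m = 2·(-2^m + (-3)^m) − 5·(-3)^m = -2^{m+1} + 2·(-3)^m − 5·(-3)^m = -2^{m+1} − 3·(-3)^m = -2^{m+1} + (-3)^{m+1}.
By induction, T(n) = -2^n + (-3)^n for all n ≥ 0.

T(n) = -2^n + (-3)^n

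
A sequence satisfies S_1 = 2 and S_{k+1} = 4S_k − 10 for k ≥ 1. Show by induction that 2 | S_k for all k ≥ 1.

Base case: S_1 = 2 = 2·1, so 2 | S_1.
Assume 2 | S_j, so S_j = 2t for some integer t.
Then S_{j+1} = 4S_j − 10 = 4·(2t) − 10 = 2(4t − 5), so 2 | S_{j+1}.
So the property holds for j+1, and by induction 2 | S_k for all k ≥ 1.

2 | S_k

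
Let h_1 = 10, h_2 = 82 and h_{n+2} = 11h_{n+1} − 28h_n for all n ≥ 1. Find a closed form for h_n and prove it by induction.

Claim: h_n = 2·7^n − 4^n.

Base cases: h_1 = 10 and 2·7^1 − 4^1 = 10; h_2 = 82 and 2·7^2 − 4^2 = 82.
Assume h_j = 2·7^j − 4^j for all 1 ≤ j ≤ r, where r ≥ 2.
Then h_{r+1} = 11h_r − 28h_{r−1} = 11·(2·7^r − 4^r) − 28·(2·7^{r−1} − 4^{r−1}) = 2·(11·7 − 28)7^{r−1} − (11·4 − 28)4^{r−1} = 98·7^{r−1} − 16·4^{r−1} = 2·7^{r+1} − 4^{r+1}.
So the formula holds for r+1, and by strong induction h_n = 2·7^n − 4^n for all n ≥ 1.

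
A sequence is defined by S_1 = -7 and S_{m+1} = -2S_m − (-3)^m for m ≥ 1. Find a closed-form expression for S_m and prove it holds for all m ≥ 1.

Claim: S_m = 2·(-2)^m + (-3)^m.

Base case: S_1 = -7, and 2·(-2)^1 + (-3)^1 = -4 − 3 = -7.
Assume S_j = 2·(-2)^j + (-3)^j for some j ≥ 1.
Then S_{j+1} = -2S_j − (-3)^j = -2·(2·(-2)^j + (-3)^j) − (-3)^j = 2·(-2)^{j+1} − 2·(-3)^j − (-3)^j = 2·(-2)^{j+1} − 3·(-3)^j = 2·(-2)^{j+1} + (-3)^{j+1}.
This completes the inductive step, so S_m = 2·(-2)^m + (-3)^m for all m ≥ 1.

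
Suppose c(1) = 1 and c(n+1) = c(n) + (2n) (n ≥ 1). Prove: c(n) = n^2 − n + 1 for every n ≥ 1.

Base case: c(1) = 1, and 1^2 − 1 + 1 = 1.
Assume c(m) = m^2 − m + 1.
Then c(m+1) = c(m) + (2m) = (m^2 − m + 1) + (2m) = m^2 + m + 1,
and (m+1)^2 − (m+1) + 1 = m^2 + m + 1.
Hence c(n) = n^2 − n + 1 for every n ≥ 1, by induction.

c(n) = n^2 − n + 1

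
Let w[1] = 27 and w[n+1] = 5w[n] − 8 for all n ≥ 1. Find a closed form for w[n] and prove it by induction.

Claim: w[n] = 5^{n+1} + 2.

Base case: w[1] = 27, and 5^{1+1} + 2 = 25 + 2 = 27.
Assume w[r] = 5^{r+1} + 2 for some r ≥ 1.
Then w[r+1] = 5w[r] − 8 = 5·(5^{r+1} + 2) − 8 = 5^{r+2} + 10 − 8 = 5^{r+2} + 2.
So the formula holds for r+1, and by induction w[n] = 5^{n+1} + 2 for all n ≥ 1.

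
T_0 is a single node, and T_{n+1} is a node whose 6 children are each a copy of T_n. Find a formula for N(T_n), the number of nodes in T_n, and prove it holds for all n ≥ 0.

Claim: N(T_n) = (6^{n+1} − 1)/5.

Base case: N(T_0) = 1, and (6^{0+1} − 1)/5 = 1.
Assume N(T_k) = (6^{k+1} − 1)/5.
Then N(T_{k+1}) = 1 + 6N(T_k) = 1 + 6·(6^{k+1} − 1)/5 = 1 + (6^{k+2} − 6)/5 = (5 + 6^{k+2} − 6)/5 = (6^{k+2} − 1)/5.
This completes the inductive step, so N(T_n) = (6^{n+1} − 1)/5 for all n ≥ 0.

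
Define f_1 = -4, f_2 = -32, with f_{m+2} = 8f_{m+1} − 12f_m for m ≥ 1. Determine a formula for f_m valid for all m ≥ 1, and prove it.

Claim: f_m = -6^m + 2^m.

Base cases: f_1 = -4 and -6^1 + 2^1 = -4; f_2 = -32 and -6^2 + 2^2 = -32.
Assume f_i = -6^i + 2^i for all 1 ≤ i ≤ j, where j ≥ 2.
Then f_{j+1} = 8f_j − 12f_{j−1} = 8·(-6^j + 2^j) − 12·(-6^{j−1} + 2^{j−1}) = -(8·6 − 12)6^{j−1} + (8·2 − 12)2^{j−1} = -36·6^{j−1} + 4·2^{j−1} = -6^{j+1} + 2^{j+1}.
So the formula holds for j+1, and by strong induction f_m = -6^m + 2^m for all m ≥ 1.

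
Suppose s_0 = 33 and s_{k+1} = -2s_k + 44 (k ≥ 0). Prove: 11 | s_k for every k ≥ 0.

Base case: s_0 = 33 = 11·3, so 11 | s_0.
Assume 11 | s_m, so s_m = 11t for some integer t.
Then s_{m+1} = -2s_m + 44 = -2·(11t) + 44 = 11(-2t + 4), so 11 | s_{m+1}.
By induction, 11 | s_k for all k ≥ 0.

11 | s_k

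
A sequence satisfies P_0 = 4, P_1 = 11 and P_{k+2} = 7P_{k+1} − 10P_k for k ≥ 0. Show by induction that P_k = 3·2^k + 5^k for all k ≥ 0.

Base cases: P_0 = 4 and 3·2^0 + 5^0 = 4; P_1 = 11 and 3·2^1 + 5^1 = 11.
Assume P_j = 3·2^j + 5^j for all 0 ≤ j ≤ r, where r ≥ 1.
Then P_{r+1} = 7P_r − 10P_{r−1} = 7·(3·2^r + 5^r) − 10·(3·2^{r−1} + 5^{r−1}) = 3·(7·2 − 10)2^{r−1} + (7·5 − 10)5^{r−1} = 12·2^{r−1} + 25·5^{r−1} = 3·2^{r+1} + 5^{r+1}.
Hence P_k = 3·2^k + 5^k for every k ≥ 0, by strong induction.

P_k = 3·2^k + 5^k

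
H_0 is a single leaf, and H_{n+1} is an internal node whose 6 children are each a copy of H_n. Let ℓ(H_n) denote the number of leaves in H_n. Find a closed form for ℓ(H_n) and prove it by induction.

Claim: ℓ(H_n) = 6^n.

Base case: ℓ(H_0) = 1, and 6^0 = 1.
Assume ℓ(H_m) = 6^m.
Then ℓ(H_{m+1}) = 6·ℓ(H_m) = 6·6^m = 6^{m+1}.
Hence ℓ(H_n) = 6^n for every n ≥ 0, by induction.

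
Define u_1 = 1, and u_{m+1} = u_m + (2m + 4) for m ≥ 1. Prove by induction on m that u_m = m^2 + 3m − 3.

Base case: u_1 = 1, and 1^2 + 3·1 − 3 = 1.
Assume u_j = j^2 + 3j − 3.
Then u_{j+1} = u_j + (2j + 4) = (j^2 + 3j − 3) + (2j + 4) = j^2 + 5j + 1,
and (j+1)^2 + 3·(j+1) − 3 = j^2 + 5j + 1.
This completes the inductive step, so u_m = m^2 + 3m − 3 for all m ≥ 1.

u_m = m^2 + 3m − 3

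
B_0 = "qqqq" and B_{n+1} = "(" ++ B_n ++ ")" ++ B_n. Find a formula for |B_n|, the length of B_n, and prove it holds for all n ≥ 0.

Claim: |B_n| = 6·2^n − 2.

Base case: |B_0| = 4, and 6·2^0 − 2 = 4.
Assume |B_m| = 6·2^m − 2.
Then |B_{m+1}| = 1 + |B_m| + 1 + |B_m| = 2|B_m| + 2 = 2(6·2^m − 2) + 2 = 6·2^{m+1} − 4 + 2 = 6·2^{m+1} − 2.
Hence |B_n| = 6·2^n − 2 for every n ≥ 0, by induction.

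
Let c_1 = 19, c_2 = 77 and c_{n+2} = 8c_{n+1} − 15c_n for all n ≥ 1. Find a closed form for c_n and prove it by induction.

Claim: c_n = 3·3^n + 2·5^n.

Base cases: c_1 = 19 and 3·3^1 + 2·5^1 = 19; c_2 = 77 and 3·3^2 + 2·5^2 = 77.
Assume c_i = 3·3^i + 2·5^i for all 1 ≤ i ≤ j, where j ≥ 2.
Then c_{j+1} = 8c_j − 15c_{j−1} = 8·(3·3^j + 2·5^j) − 15·(3·3^{j−1} + 2·5^{j−1}) = 3·(8·3 − 15)3^{j−1} + 2·(8·5 − 15)5^{j−1} = 27·3^{j−1} + 50·5^{j−1} = 3·3^{j+1} + 2·5^{j+1}.
So the formula holds for j+1, and by strong induction c_n = 3·3^n + 2·5^n for all n ≥ 1.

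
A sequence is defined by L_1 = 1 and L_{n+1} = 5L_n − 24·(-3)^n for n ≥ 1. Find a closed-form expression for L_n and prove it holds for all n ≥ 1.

Claim: L_n = 2·5^n + 3·(-3)^n.

Base case: L_1 = 1, and 2·5^1 + 3·(-3)^1 = 10 − 9 = 1.
Assume L_m = 2·5^m + 3·(-3)^m for some m ≥ 1.
Then L_{m+1} = 5L_m − 24·(-3)^m = 5·(2·5^m + 3·(-3)^m) − 24·(-3)^m = 2·5^{m+1} + 15·(-3)^m − 24·(-3)^m = 2·5^{m+1} − 9·(-3)^m = 2·5^{m+1} + 3·(-3)^{m+1}.
Hence L_n = 2·5^n + 3·(-3)^n for every n ≥ 1, by induction.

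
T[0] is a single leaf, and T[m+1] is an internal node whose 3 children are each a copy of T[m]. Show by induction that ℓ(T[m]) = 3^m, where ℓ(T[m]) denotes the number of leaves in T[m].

Base case: ℓ(T[0]) = 1, and 3^0 = 1.
Assume ℓ(T[j]) = 3^j.
Then ℓ(T[j+1]) = 3·ℓ(T[j]) = 3·3^j = 3^{j+1}.
This completes the inductive step, so ℓ(T[m]) = 3^m for all m ≥ 0.

ℓ(T[m]) = 3^m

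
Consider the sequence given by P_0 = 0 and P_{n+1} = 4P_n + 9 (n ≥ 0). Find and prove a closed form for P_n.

Claim: P_n = 3·4^n − 3.

Base case: P_0 = 0, and 3·4^0 − 3 = 3 − 3 = 0.
Assume P_j = 3·4^j − 3 for some j ≥ 0.
Then P_{j+1} = 4P_j + 9 = 4·(3·4^j − 3) + 9 = 12·4^j − 12 + 9 = 3·4^{j+1} − 3.
So the formula holds for j+1, and by induction P_n = 3·4^n − 3 for all n ≥ 0.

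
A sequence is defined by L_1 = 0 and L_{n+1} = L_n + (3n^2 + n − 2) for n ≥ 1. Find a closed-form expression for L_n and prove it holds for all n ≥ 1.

Claim: L_n = n^3 − n^2 − 2n + 2.

Base case: L_1 = 0, and 1^3 − 1^2 − 2·1 + 2 = 0.
Assume L_j = j^3 − j^2 − 2j + 2.
Then L_{j+1} = L_j + (3j^2 + j − 2) = (j^3 − j^2 − 2j + 2) + (3j^2 + j − 2) = j^3 + 2j^2 − j,
and (j+1)^3 − (j+1)^2 − 2·(j+1) + 2 = j^3 + 2j^2 − j.
By induction, L_n = n^3 − n^2 − 2n + 2 for all n ≥ 1.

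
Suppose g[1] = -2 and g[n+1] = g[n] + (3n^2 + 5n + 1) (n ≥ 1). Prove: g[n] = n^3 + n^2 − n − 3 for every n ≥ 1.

Base case: g[1] = -2, and 1^3 + 1^2 − 1 − 3 = -2.
Assume g[m] = m^3 + m^2 − m − 3.
Then g[m+1] = g[m] + (3m^2 + 5m + 1) = (m^3 + m^2 − m − 3) + (3m^2 + 5m + 1) = m^3 + 4m^2 + 4m − 2,
and (m+1)^3 + (m+1)^2 − (m+1) − 3 = m^3 + 4m^2 + 4m − 2.
Hence g[n] = n^3 + n^2 − n − 3 for every n ≥ 1, by induction.

g[n] = n^3 + n^2 − n − 3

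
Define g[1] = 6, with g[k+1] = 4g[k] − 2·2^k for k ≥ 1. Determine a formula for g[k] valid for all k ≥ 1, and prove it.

Claim: g[k] = 4^k + 2^k.

Base case: g[1] = 6, and 4^1 + 2^1 = 4 + 2 = 6.
Assume g[j] = 4^j + 2^j for some j ≥ 1.
Then g[j+1] = 4g[j] − 2·2^j = 4·(4^j + 2^j) − 2·2^j = 4^{j+1} + 4·2^j − 2·2^j = 4^{j+1} + 2·2^j = 4^{j+1} + 2^{j+1}.
By induction, g[k] = 4^k + 2^k for all k ≥ 1.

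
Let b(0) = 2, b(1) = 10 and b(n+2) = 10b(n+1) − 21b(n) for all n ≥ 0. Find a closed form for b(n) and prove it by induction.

Claim: b(n) = 3^n + 7^n.

Base cases: b(0) = 2 and 3^0 + 7^0 = 2; b(1) = 10 and 3^1 + 7^1 = 10.
Assume b(j) = 3^j + 7^j for all 0 ≤ j ≤ m, where m ≥ 1.
Then b(m+1) = 10b(m) − 21b(m−1) = 10·(3^m + 7^m) − 21·(3^{m−1} + 7^{m−1}) = (10·3 − 21)3^{m−1} + (10·7 − 21)7^{m−1} = 9·3^{m−1} + 49·7^{m−1} = 3^{m+1} + 7^{m+1}.
This completes the inductive step, so b(n) = 3^n + 7^n for all n ≥ 0.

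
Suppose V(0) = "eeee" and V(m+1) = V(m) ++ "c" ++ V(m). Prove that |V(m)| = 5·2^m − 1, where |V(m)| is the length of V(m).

Base case: |V(0)| = 4, and 5·2^0 − 1 = 4.
Assume |V(j)| = 5·2^j − 1.
Then |V(j+1)| = |V(j)| + 1 + |V(j)| = 2|V(j)| + 1 = 2(5·2^j − 1) + 1 = 5·2^{j+1} − 2 + 1 = 5·2^{j+1} − 1.
So the formula holds for j+1, and by induction |V(m)| = 5·2^m − 1 for all m ≥ 0.

|V(m)| = 5·2^m − 1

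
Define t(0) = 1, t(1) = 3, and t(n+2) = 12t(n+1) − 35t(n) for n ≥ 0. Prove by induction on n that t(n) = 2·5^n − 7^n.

Base cases: t(0) = 1 and 2·5^0 − 7^0 = 1; t(1) = 3 and 2·5^1 − 7^1 = 3.
Assume t(j) = 2·5^j − 7^j for all 0 ≤ j ≤ k, where k ≥ 1.
Then t(k+1) = 12t(k) − 35t(k−1) = 12·(2·5^k − 7^k) − 35·(2·5^{k−1} − 7^{k−1}) = 2·(12·5 − 35)5^{k−1} − (12·7 − 35)7^{k−1} = 50·5^{k−1} − 49·7^{k−1} = 2·5^{k+1} − 7^{k+1}.
Hence t(n) = 2·5^n − 7^n for every n ≥ 0, by strong induction.

t(n) = 2·5^n − 7^n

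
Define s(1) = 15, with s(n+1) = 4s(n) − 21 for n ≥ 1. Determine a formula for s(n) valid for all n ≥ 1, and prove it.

Claim: s(n) = 2·4^n + 7.

Base case: s(1) = 15, and 2·4^1 + 7 = 8 + 7 = 15.
Assume s(m) = 2·4^m + 7 for some m ≥ 1.
Then s(m+1) = 4s(m) − 21 = 4·(2·4^m + 7) − 21 = 8·4^m + 28 − 21 = 2·4^{m+1} + 7.
This completes the inductive step, so s(n) = 2·4^n + 7 for all n ≥ 1.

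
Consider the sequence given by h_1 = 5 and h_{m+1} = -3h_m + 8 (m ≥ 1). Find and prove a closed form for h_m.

Claim: h_m = -(-3)^m + 2.

Base case: h_1 = 5, and -(-3)^1 + 2 = 3 + 2 = 5.
Assume h_r = -(-3)^r + 2 for some r ≥ 1.
Then h_{r+1} = -3h_r + 8 = -3·(-(-3)^r + 2) + 8 = 3·(-3)^r − 6 + 8 = -(-3)^{r+1} + 2.
By induction, h_m = -(-3)^m + 2 for all m ≥ 1.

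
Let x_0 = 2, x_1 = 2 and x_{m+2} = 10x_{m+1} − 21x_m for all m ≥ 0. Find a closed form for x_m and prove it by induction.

Claim: x_m = 3·3^m − 7^m.

Base cases: x_0 = 2 and 3·3^0 − 7^0 = 2; x_1 = 2 and 3·3^1 − 7^1 = 2.
Assume x_i = 3·3^i − 7^i for all 0 ≤ i ≤ j, where j ≥ 1.
Then x_{j+1} = 10x_j − 21x_{j−1} = 10·(3·3^j − 7^j) − 21·(3·3^{j−1} − 7^{j−1}) = 3·(10·3 − 21)3^{j−1} − (10·7 − 21)7^{j−1} = 27·3^{j−1} − 49·7^{j−1} = 3·3^{j+1} − 7^{j+1}.
This completes the inductive step, so x_m = 3·3^m − 7^m for all m ≥ 0.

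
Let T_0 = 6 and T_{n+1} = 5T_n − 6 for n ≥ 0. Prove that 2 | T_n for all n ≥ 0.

Base case: T_0 = 6 = 2·3, so 2 | T_0.
Assume 2 | T_r, so T_r = 2t for some integer t.
Then T_{r+1} = 5T_r − 6 = 5·(2t) − 6 = 2(5t − 3), so 2 | T_{r+1}.
Hence 2 | T_n for every n ≥ 0, by induction.

2 | T_n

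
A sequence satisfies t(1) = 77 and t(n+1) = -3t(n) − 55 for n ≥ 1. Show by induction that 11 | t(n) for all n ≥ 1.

Base case: t(1) = 77 = 11·7, so 11 | t(1).
Assume 11 | t(r), so t(r) = 11s for some integer s.
Then t(r+1) = -3t(r) − 55 = -3·(11s) − 55 = 11(-3s − 5), so 11 | t(r+1).
By induction, 11 | t(n) for all n ≥ 1.

11 | t(n)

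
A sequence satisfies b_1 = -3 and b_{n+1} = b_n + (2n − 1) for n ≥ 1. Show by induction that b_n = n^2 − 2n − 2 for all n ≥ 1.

Base case: b_1 = -3, and 1^2 − 2·1 − 2 = -3.
Assume b_r = r^2 − 2r − 2.
Then b_{r+1} = b_r + (2r − 1) = (r^2 − 2r − 2) + (2r − 1) = r^2 − 3,
and (r+1)^2 − 2·(r+1) − 2 = r^2 − 3.
By induction, b_n = n^2 − 2n − 2 for all n ≥ 1.

b_n = n^2 − 2n − 2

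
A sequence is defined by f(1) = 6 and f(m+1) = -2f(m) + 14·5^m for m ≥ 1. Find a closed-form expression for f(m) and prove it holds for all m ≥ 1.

Claim: f(m) = 2·(-2)^m + 2·5^m.

Base case: f(1) = 6, and 2·(-2)^1 + 2·5^1 = -4 + 10 = 6.
Assume f(j) = 2·(-2)^j + 2·5^j for some j ≥ 1.
Then f(j+1) = -2f(j) + 14·5^j = -2·(2·(-2)^j + 2·5^j) + 14·5^j = 2·(-2)^{j+1} − 4·5^j + 14·5^j = 2·(-2)^{j+1} + 10·5^j = 2·(-2)^{j+1} + 2·5^{j+1}.
This completes the inductive step, so f(m) = 2·(-2)^m + 2·5^m for all m ≥ 1.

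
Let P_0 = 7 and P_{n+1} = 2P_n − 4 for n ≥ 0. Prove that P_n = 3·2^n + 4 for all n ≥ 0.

Base case: P_0 = 7, and 3·2^0 + 4 = 3 + 4 = 7.
Assume P_k = 3·2^k + 4 for some k ≥ 0.
Then P_{k+1} = 2P_k − 4 = 2·(3·2^k + 4) − 4 = 6·2^k + 8 − 4 = 3·2^{k+1} + 4.
By induction, P_n = 3·2^n + 4 for all n ≥ 0.

P_n = 3·2^n + 4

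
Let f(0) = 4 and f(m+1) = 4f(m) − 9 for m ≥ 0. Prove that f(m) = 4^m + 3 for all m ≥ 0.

Base case: f(0) = 4, and 4^0 + 3 = 1 + 3 = 4.
Assume f(j) = 4^j + 3 for some j ≥ 0.
Then f(j+1) = 4f(j) − 9 = 4·(4^j + 3) − 9 = 4^{j+1} + 12 − 9 = 4^{j+1} + 3.
Hence f(m) = 4^m + 3 for every m ≥ 0, by induction.

f(m) = 4^m + 3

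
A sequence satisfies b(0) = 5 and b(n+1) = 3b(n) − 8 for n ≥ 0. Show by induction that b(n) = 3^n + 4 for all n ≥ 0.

Base case: b(0) = 5, and 3^0 + 4 = 1 + 4 = 5.
Assume b(r) = 3^r + 4 for some r ≥ 0.
Then b(r+1) = 3b(r) − 8 = 3·(3^r + 4) − 8 = 3^{r+1} + 12 − 8 = 3^{r+1} + 4.
This completes the inductive step, so b(n) = 3^n + 4 for all n ≥ 0.

b(n) = 3^n + 4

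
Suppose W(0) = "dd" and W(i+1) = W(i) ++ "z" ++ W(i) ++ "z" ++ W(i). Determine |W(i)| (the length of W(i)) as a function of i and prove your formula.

Claim: |W(i)| = 3^{i+1} − 1.

Base case: |W(0)| = 2, and 3^{0+1} − 1 = 2.
Assume |W(j)| = 3^{j+1} − 1.
Then |W(j+1)| = 3|W(j)| + 2 = 3(3^{j+1} − 1) + 2 = 3^{j+2} − 3 + 2 = 3^{j+2} − 1.
By induction, |W(i)| = 3^{i+1} − 1 for all i ≥ 0.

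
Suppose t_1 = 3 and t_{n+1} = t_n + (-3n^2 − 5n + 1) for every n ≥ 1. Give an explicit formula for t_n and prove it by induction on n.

Claim: t_n = -n^3 − n^2 + 3n + 2.

Base case: t_1 = 3, and -1^3 − 1^2 + 3·1 + 2 = 3.
Assume t_r = -r^3 − r^2 + 3r + 2.
Then t_{r+1} = t_r + (-3r^2 − 5r + 1) = (-r^3 − r^2 + 3r + 2) + (-3r^2 − 5r + 1) = -r^3 − 4r^2 − 2r + 3,
and -(r+1)^3 − (r+1)^2 + 3·(r+1) + 2 = -r^3 − 4r^2 − 2r + 3.
By induction, t_n = -n^3 − n^2 + 3n + 2 for all n ≥ 1.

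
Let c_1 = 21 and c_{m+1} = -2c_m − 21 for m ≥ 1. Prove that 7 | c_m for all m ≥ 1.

Base case: c_1 = 21 = 7·3, so 7 | c_1.
Assume 7 | c_j, so c_j = 7t for some integer t.
Then c_{j+1} = -2c_j − 21 = -2·(7t) − 21 = 7(-2t − 3), so 7 | c_{j+1}.
This completes the inductive step, so 7 | c_m for all m ≥ 1.

7 | c_m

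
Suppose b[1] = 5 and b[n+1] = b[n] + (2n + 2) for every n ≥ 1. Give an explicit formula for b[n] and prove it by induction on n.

Claim: b[n] = n^2 + n + 3.

Base case: b[1] = 5, and 1^2 + 1 + 3 = 5.
Assume b[r] = r^2 + r + 3.
Then b[r+1] = b[r] + (2r + 2) = (r^2 + r + 3) + (2r + 2) = r^2 + 3r + 5,
and (r+1)^2 + (r+1) + 3 = r^2 + 3r + 5.
By induction, b[n] = n^2 + n + 3 for all n ≥ 1.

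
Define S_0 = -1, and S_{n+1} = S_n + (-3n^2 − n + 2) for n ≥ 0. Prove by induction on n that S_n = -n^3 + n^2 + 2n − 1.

Base case: S_0 = -1, and -0^3 + 0^2 + 2·0 − 1 = -1.
Assume S_k = -k^3 + k^2 + 2k − 1.
Then S_{k+1} = S_k + (-3k^2 − k + 2) = (-k^3 + k^2 + 2k − 1) + (-3k^2 − k + 2) = -k^3 − 2k^2 + k + 1,
and -(k+1)^3 + (k+1)^2 + 2·(k+1) − 1 = -k^3 − 2k^2 + k + 1.
By induction, S_n = -n^3 + n^2 + 2n − 1 for all n ≥ 0.

S_n = -n^3 + n^2 + 2n − 1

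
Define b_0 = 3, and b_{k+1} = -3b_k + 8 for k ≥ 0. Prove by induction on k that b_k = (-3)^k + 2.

Base case: b_0 = 3, and (-3)^0 + 2 = 1 + 2 = 3.
Assume b_m = (-3)^m + 2 for some m ≥ 0.
Then b_{m+1} = -3b_m + 8 = -3·((-3)^m + 2) + 8 = -3·(-3)^m − 6 + 8 = (-3)^{m+1} + 2.
This completes the inductive step, so b_k = (-3)^k + 2 for all k ≥ 0.

b_k = (-3)^k + 2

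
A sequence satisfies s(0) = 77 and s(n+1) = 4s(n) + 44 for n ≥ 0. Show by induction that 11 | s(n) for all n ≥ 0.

Base case: s(0) = 77 = 11·7, so 11 | s(0).
Assume 11 | s(r), so s(r) = 11t for some integer t.
Then s(r+1) = 4s(r) + 44 = 4·(11t) + 44 = 11(4t + 4), so 11 | s(r+1).
Hence 11 | s(n) for every n ≥ 0, by induction.

11 | s(n)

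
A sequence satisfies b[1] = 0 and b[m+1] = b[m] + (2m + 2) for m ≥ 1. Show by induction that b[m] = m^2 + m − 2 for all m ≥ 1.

Base case: b[1] = 0, and 1^2 + 1 − 2 = 0.
Assume b[j] = j^2 + j − 2.
Then b[j+1] = b[j] + (2j + 2) = (j^2 + j − 2) + (2j + 2) = j^2 + 3j,
and (j+1)^2 + (j+1) − 2 = j^2 + 3j.
This completes the inductive step, so b[m] = m^2 + m − 2 for all m ≥ 1.

b[m] = m^2 + m − 2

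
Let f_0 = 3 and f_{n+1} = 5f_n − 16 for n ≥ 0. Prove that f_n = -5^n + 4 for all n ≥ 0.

Base case: f_0 = 3, and -5^0 + 4 = -1 + 4 = 3.
Assume f_j = -5^j + 4 for some j ≥ 0.
Then f_{j+1} = 5f_j − 16 = 5·(-5^j + 4) − 16 = -5^{j+1} + 20 − 16 = -5^{j+1} + 4.
Hence f_n = -5^n + 4 for every n ≥ 0, by induction.

f_n = -5^n + 4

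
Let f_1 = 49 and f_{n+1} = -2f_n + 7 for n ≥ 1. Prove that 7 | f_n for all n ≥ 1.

Base case: f_1 = 49 = 7·7, so 7 | f_1.
Assume 7 | f_m, so f_m = 7t for some integer t.
Then f_{m+1} = -2f_m + 7 = -2·(7t) + 7 = 7(-2t + 1), so 7 | f_{m+1}.
Hence 7 | f_n for every n ≥ 1, by induction.

7 | f_n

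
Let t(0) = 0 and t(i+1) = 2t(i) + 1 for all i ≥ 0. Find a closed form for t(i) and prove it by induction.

Claim: t(i) = 2^i − 1.

Base case: t(0) = 0, and 2^0 − 1 = 1 − 1 = 0.
Assume t(r) = 2^r − 1 for some r ≥ 0.
Then t(r+1) = 2t(r) + 1 = 2·(2^r − 1) + 1 = 2^{r+1} − 2 + 1 = 2^{r+1} − 1.
Hence t(i) = 2^i − 1 for every i ≥ 0, by induction.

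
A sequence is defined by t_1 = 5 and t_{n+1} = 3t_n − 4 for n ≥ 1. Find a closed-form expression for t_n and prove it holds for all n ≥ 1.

Claim: t_n = 3^n + 2.

Base case: t_1 = 5, and 3^1 + 2 = 3 + 2 = 5.
Assume t_r = 3^r + 2 for some r ≥ 1.
Then t_{r+1} = 3t_r − 4 = 3·(3^r + 2) − 4 = 3^{r+1} + 6 − 4 = 3^{r+1} + 2.
Hence t_n = 3^n + 2 for every n ≥ 1, by induction.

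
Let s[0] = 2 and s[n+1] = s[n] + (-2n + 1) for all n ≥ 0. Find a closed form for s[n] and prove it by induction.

Claim: s[n] = -n^2 + 2n + 2.

Base case: s[0] = 2, and -0^2 + 2·0 + 2 = 2.
Assume s[r] = -r^2 + 2r + 2.
Then s[r+1] = s[r] + (-2r + 1) = (-r^2 + 2r + 2) + (-2r + 1) = -r^2 + 3,
and -(r+1)^2 + 2·(r+1) + 2 = -r^2 + 3.
Hence s[n] = -n^2 + 2n + 2 for every n ≥ 0, by induction.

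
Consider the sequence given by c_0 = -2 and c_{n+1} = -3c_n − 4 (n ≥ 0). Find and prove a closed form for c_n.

Claim: c_n = -(-3)^n − 1.

Base case: c_0 = -2, and -(-3)^0 − 1 = -1 − 1 = -2.
Assume c_m = -(-3)^m − 1 for some m ≥ 0.
Then c_{m+1} = -3c_m − 4 = -3·(-(-3)^m − 1) − 4 = 3·(-3)^m + 3 − 4 = -(-3)^{m+1} − 1.
By induction, c_n = -(-3)^n − 1 for all n ≥ 0.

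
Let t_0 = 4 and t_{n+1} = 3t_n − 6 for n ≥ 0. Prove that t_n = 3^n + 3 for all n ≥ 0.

Base case: t_0 = 4, and 3^0 + 3 = 1 + 3 = 4.
Assume t_m = 3^m + 3 for some m ≥ 0.
Then t_{m+1} = 3t_m − 6 = 3·(3^m + 3) − 6 = 3^{m+1} + 9 − 6 = 3^{m+1} + 3.
This completes the inductive step, so t_n = 3^n + 3 for all n ≥ 0.

t_n = 3^n + 3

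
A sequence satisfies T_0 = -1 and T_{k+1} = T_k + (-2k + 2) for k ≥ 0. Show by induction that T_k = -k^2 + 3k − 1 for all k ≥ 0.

Base case: T_0 = -1, and -0^2 + 3·0 − 1 = -1.
Assume T_j = -j^2 + 3j − 1.
Then T_{j+1} = T_j + (-2j + 2) = (-j^2 + 3j − 1) + (-2j + 2) = -j^2 + j + 1,
and -(j+1)^2 + 3·(j+1) − 1 = -j^2 + j + 1.
Hence T_k = -k^2 + 3k − 1 for every k ≥ 0, by induction.

T_k = -k^2 + 3k − 1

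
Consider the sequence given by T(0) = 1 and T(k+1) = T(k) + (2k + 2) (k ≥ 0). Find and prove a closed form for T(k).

Claim: T(k) = k^2 + k + 1.

Base case: T(0) = 1, and 0^2 + 0 + 1 = 1.
Assume T(r) = r^2 + r + 1.
Then T(r+1) = T(r) + (2r + 2) = (r^2 + r + 1) + (2r + 2) = r^2 + 3r + 3,
and (r+1)^2 + (r+1) + 1 = r^2 + 3r + 3.
By induction, T(k) = k^2 + k + 1 for all k ≥ 0.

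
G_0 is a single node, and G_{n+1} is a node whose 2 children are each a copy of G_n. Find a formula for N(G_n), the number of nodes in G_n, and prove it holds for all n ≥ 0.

Claim: N(G_n) = 2^{n+1} − 1.

Base case: N(G_0) = 1, and 2^{0+1} − 1 = 1.
Assume N(G_r) = 2^{r+1} − 1.
Then N(G_{r+1}) = 1 + 2N(G_r) = 1 + 2(2^{r+1} − 1) = 2^{r+2} − 2 + 1 = 2^{r+2} − 1.
So the formula holds for r+1, and by induction N(G_n) = 2^{n+1} − 1 for all n ≥ 0.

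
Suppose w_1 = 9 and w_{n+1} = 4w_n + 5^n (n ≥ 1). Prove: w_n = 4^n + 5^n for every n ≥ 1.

Base case: w_1 = 9, and 4^1 + 5^1 = 4 + 5 = 9.
Assume w_k = 4^k + 5^k for some k ≥ 1.
Then w_{k+1} = 4w_k + 5^k = 4·(4^k + 5^k) + 5^k = 4^{k+1} + 4·5^k + 5^k = 4^{k+1} + 5·5^k = 4^{k+1} + 5^{k+1}.
By induction, w_n = 4^n + 5^n for all n ≥ 1.

w_n = 4^n + 5^n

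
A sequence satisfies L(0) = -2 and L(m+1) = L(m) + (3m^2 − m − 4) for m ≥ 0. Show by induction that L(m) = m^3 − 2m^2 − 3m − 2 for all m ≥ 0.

Base case: L(0) = -2, and 0^3 − 2·0^2 − 3·0 − 2 = -2.
Assume L(j) = j^3 − 2j^2 − 3j − 2.
Then L(j+1) = L(j) + (3j^2 − j − 4) = (j^3 − 2j^2 − 3j − 2) + (3j^2 − j − 4) = j^3 + j^2 − 4j − 6,
and (j+1)^3 − 2·(j+1)^2 − 3·(j+1) − 2 = j^3 + j^2 − 4j − 6.
Hence L(m) = m^3 − 2m^2 − 3m − 2 for every m ≥ 0, by induction.

L(m) = m^3 − 2m^2 − 3m − 2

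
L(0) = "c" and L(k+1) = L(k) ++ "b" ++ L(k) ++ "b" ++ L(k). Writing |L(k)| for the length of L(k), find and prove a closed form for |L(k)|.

Claim: |L(k)| = 2·3^k − 1.

Base case: |L(0)| = 1, and 2·3^0 − 1 = 1.
Assume |L(r)| = 2·3^r − 1.
Then |L(r+1)| = 3|L(r)| + 2 = 3(2·3^r − 1) + 2 = 2·3^{r+1} − 3 + 2 = 2·3^{r+1} − 1.
So the formula holds for r+1, and by induction |L(k)| = 2·3^k − 1 for all k ≥ 0.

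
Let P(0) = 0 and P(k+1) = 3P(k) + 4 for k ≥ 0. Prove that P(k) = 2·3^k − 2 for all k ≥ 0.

Base case: P(0) = 0, and 2·3^0 − 2 = 2 − 2 = 0.
Assume P(j) = 2·3^j − 2 for some j ≥ 0.
Then P(j+1) = 3P(j) + 4 = 3·(2·3^j − 2) + 4 = 6·3^j − 6 + 4 = 2·3^{j+1} − 2.
This completes the inductive step, so P(k) = 2·3^k − 2 for all k ≥ 0.

P(k) = 2·3^k − 2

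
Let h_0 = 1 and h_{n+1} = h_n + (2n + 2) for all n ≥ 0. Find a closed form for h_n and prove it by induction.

Claim: h_n = n^2 + n + 1.

Base case: h_0 = 1, and 0^2 + 0 + 1 = 1.
Assume h_k = k^2 + k + 1.
Then h_{k+1} = h_k + (2k + 2) = (k^2 + k + 1) + (2k + 2) = k^2 + 3k + 3,
and (k+1)^2 + (k+1) + 1 = k^2 + 3k + 3.
Hence h_n = n^2 + n + 1 for every n ≥ 0, by induction.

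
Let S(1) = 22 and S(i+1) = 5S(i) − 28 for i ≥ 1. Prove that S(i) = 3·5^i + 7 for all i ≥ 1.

Base case: S(1) = 22, and 3·5^1 + 7 = 15 + 7 = 22.
Assume S(r) = 3·5^r + 7 for some r ≥ 1.
Then S(r+1) = 5S(r) − 28 = 5·(3·5^r + 7) − 28 = 15·5^r + 35 − 28 = 3·5^{r+1} + 7.
This completes the inductive step, so S(i) = 3·5^i + 7 for all i ≥ 1.

S(i) = 3·5^i + 7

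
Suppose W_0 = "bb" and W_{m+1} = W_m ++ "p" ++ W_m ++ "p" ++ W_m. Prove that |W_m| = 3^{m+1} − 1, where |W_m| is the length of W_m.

Base case: |W_0| = 2, and 3^{0+1} − 1 = 2.
Assume |W_r| = 3^{r+1} − 1.
Then |W_{r+1}| = 3|W_r| + 2 = 3(3^{r+1} − 1) + 2 = 3^{r+2} − 3 + 2 = 3^{r+2} − 1.
So the formula holds for r+1, and by induction |W_m| = 3^{m+1} − 1 for all m ≥ 0.

|W_m| = 3^{m+1} − 1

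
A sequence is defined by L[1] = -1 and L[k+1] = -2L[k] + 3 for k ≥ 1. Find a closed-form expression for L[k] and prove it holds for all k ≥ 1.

Claim: L[k] = (-2)^k + 1.

Base case: L[1] = -1, and (-2)^1 + 1 = -2 + 1 = -1.
Assume L[j] = (-2)^j + 1 for some j ≥ 1.
Then L[j+1] = -2L[j] + 3 = -2·((-2)^j + 1) + 3 = -2·(-2)^j − 2 + 3 = (-2)^{j+1} + 1.
Hence L[k] = (-2)^k + 1 for every k ≥ 1, by induction.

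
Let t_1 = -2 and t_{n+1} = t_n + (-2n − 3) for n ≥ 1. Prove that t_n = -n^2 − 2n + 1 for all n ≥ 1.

Base case: t_1 = -2, and -1^2 − 2·1 + 1 = -2.
Assume t_k = -k^2 − 2k + 1.
Then t_{k+1} = t_k + (-2k − 3) = (-k^2 − 2k + 1) + (-2k − 3) = -k^2 − 4k − 2,
and -(k+1)^2 − 2·(k+1) + 1 = -k^2 − 4k − 2.
This completes the inductive step, so t_n = -n^2 − 2n + 1 for all n ≥ 1.

t_n = -n^2 − 2n + 1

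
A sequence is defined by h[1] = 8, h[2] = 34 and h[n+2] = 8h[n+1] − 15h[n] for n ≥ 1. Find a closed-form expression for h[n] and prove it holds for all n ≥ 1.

Claim: h[n] = 3^n + 5^n.

Base cases: h[1] = 8 and 3^1 + 5^1 = 8; h[2] = 34 and 3^2 + 5^2 = 34.
Assume h[i] = 3^i + 5^i for all 1 ≤ i ≤ j, where j ≥ 2.
Then h[j+1] = 8h[j] − 15h[j−1] = 8·(3^j + 5^j) − 15·(3^{j−1} + 5^{j−1}) = (8·3 − 15)3^{j−1} + (8·5 − 15)5^{j−1} = 9·3^{j−1} + 25·5^{j−1} = 3^{j+1} + 5^{j+1}.
So the formula holds for j+1, and by strong induction h[n] = 3^n + 5^n for all n ≥ 1.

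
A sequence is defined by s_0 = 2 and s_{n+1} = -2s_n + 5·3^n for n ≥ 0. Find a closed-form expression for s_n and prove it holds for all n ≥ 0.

Claim: s_n = (-2)^n + 3^n.

Base case: s_0 = 2, and (-2)^0 + 3^0 = 1 + 1 = 2.
Assume s_m = (-2)^m + 3^m for some m ≥ 0.
Then s_{m+1} = -2s_m + 5·3^m = -2·((-2)^m + 3^m) + 5·3^m = (-2)^{m+1} − 2·3^m + 5·3^m = (-2)^{m+1} + 3·3^m = (-2)^{m+1} + 3^{m+1}.
By induction, s_n = (-2)^n + 3^n for all n ≥ 0.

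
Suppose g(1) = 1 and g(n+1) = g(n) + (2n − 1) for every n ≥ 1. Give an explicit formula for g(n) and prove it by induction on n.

Claim: g(n) = n^2 − 2n + 2.

Base case: g(1) = 1, and 1^2 − 2·1 + 2 = 1.
Assume g(j) = j^2 − 2j + 2.
Then g(j+1) = g(j) + (2j − 1) = (j^2 − 2j + 2) + (2j − 1) = j^2 + 1,
and (j+1)^2 − 2·(j+1) + 2 = j^2 + 1.
By induction, g(n) = n^2 − 2n + 2 for all n ≥ 1.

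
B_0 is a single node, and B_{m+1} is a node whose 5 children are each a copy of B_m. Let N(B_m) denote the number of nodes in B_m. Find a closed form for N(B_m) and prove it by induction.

Claim: N(B_m) = (5^{m+1} − 1)/4.

Base case: N(B_0) = 1, and (5^{0+1} − 1)/4 = 1.
Assume N(B_k) = (5^{k+1} − 1)/4.
Then N(B_{k+1}) = 1 + 5N(B_k) = 1 + 5·(5^{k+1} − 1)/4 = 1 + (5^{k+2} − 5)/4 = (4 + 5^{k+2} − 5)/4 = (5^{k+2} − 1)/4.
This completes the inductive step, so N(B_m) = (5^{m+1} − 1)/4 for all m ≥ 0.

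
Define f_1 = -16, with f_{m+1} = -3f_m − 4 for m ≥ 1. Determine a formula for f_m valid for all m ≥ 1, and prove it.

Claim: f_m = 5·(-3)^m − 1.

Base case: f_1 = -16, and 5·(-3)^1 − 1 = -15 − 1 = -16.
Assume f_r = 5·(-3)^r − 1 for some r ≥ 1.
Then f_{r+1} = -3f_r − 4 = -3·(5·(-3)^r − 1) − 4 = -15·(-3)^r + 3 − 4 = 5·(-3)^{r+1} − 1.
So the formula holds for r+1, and by induction f_m = 5·(-3)^m − 1 for all m ≥ 1.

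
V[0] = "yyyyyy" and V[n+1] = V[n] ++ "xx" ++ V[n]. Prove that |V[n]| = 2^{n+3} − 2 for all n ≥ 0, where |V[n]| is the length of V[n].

Base case: |V[0]| = 6, and 2^{0+3} − 2 = 6.
Assume |V[m]| = 2^{m+3} − 2.
Then |V[m+1]| = |V[m]| + 2 + |V[m]| = 2|V[m]| + 2 = 2(2^{m+3} − 2) + 2 = 2^{m+1+3} − 4 + 2 = 2^{m+1+3} − 2.
This completes the inductive step, so |V[n]| = 2^{n+3} − 2 for all n ≥ 0.

|V[n]| = 2^{n+3} − 2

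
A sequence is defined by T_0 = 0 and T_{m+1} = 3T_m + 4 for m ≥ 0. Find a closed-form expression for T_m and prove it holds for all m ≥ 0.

Claim: T_m = 2·3^m − 2.

Base case: T_0 = 0, and 2·3^0 − 2 = 2 − 2 = 0.
Assume T_j = 2·3^j − 2 for some j ≥ 0.
Then T_{j+1} = 3T_j + 4 = 3·(2·3^j − 2) + 4 = 6·3^j − 6 + 4 = 2·3^{j+1} − 2.
By induction, T_m = 2·3^m − 2 for all m ≥ 0.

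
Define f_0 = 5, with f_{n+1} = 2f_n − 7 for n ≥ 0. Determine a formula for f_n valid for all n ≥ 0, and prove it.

Claim: f_n = -2^{n+1} + 7.

Base case: f_0 = 5, and -2^{0+1} + 7 = -2 + 7 = 5.
Assume f_j = -2^{j+1} + 7 for some j ≥ 0.
Then f_{j+1} = 2f_j − 7 = 2·(-2^{j+1} + 7) − 7 = -2^{j+2} + 14 − 7 = -2^{j+2} + 7.
This completes the inductive step, so f_n = -2^{n+1} + 7 for all n ≥ 0.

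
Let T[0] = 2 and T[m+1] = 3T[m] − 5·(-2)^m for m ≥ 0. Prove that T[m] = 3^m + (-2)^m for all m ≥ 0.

Base case: T[0] = 2, and 3^0 + (-2)^0 = 1 + 1 = 2.
Assume T[r] = 3^r + (-2)^r for some r ≥ 0.
Then T[r+1] = 3T[r] − 5·(-2)^r = 3·(3^r + (-2)^r) − 5·(-2)^r = 3^{r+1} + 3·(-2)^r − 5·(-2)^r = 3^{r+1} − 2·(-2)^r = 3^{r+1} + (-2)^{r+1}.
Hence T[m] = 3^m + (-2)^m for every m ≥ 0, by induction.

T[m] = 3^m + (-2)^m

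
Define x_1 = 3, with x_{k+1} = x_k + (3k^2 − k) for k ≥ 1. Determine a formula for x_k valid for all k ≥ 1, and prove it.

Claim: x_k = k^3 − 2k^2 + k + 3.

Base case: x_1 = 3, and 1^3 − 2·1^2 + 1 + 3 = 3.
Assume x_j = j^3 − 2j^2 + j + 3.
Then x_{j+1} = x_j + (3j^2 − j) = (j^3 − 2j^2 + j + 3) + (3j^2 − j) = j^3 + j^2 + 3,
and (j+1)^3 − 2·(j+1)^2 + (j+1) + 3 = j^3 + j^2 + 3.
Hence x_k = k^3 − 2k^2 + k + 3 for every k ≥ 1, by induction.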